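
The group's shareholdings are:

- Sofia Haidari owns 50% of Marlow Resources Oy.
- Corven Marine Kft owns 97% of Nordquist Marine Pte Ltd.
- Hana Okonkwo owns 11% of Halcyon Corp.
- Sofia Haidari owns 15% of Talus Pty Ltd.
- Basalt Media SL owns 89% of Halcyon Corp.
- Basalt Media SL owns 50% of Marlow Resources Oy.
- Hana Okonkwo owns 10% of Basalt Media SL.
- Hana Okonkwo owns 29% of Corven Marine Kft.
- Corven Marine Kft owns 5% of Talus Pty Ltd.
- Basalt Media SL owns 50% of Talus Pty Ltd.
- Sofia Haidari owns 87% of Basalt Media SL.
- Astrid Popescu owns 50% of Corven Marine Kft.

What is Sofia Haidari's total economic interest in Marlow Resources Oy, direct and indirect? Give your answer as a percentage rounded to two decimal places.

Sofia reaches Marlow along 2 paths.
Direct stake: 50% = 50%.
Via Basalt: 87% × 50% = 43.5%.
Total: 50% + 43.5% = 93.5%.
Rounded: 93.50%.

93.50%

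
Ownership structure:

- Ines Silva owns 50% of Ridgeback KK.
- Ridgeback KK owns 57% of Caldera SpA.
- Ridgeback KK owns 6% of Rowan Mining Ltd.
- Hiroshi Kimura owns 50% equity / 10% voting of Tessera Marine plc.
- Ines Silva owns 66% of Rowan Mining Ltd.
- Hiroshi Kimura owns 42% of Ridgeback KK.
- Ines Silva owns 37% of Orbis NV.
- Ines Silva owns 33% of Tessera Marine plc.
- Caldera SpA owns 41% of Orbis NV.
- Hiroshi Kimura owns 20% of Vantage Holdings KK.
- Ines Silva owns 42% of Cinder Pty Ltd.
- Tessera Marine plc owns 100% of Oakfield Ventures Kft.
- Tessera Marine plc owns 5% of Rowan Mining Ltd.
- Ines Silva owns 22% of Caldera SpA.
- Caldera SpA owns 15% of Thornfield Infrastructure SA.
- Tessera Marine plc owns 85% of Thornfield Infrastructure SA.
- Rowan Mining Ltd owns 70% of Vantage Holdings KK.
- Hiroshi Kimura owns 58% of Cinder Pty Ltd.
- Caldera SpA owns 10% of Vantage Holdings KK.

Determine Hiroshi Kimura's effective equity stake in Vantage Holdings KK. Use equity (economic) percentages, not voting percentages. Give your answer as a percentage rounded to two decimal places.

Hiroshi reaches Vantage along 4 paths.
Via Tessera → Rowan: 50% × 5% × 70% = 1.75%.
Via Ridgeback → Rowan: 42% × 6% × 70% = 1.764%.
Direct stake: 20% = 20%.
Via Ridgeback → Caldera: 42% × 57% × 10% = 2.394%.
Total: 1.75% + 1.764% + 20% + 2.394% = 25.908%.
Rounded: 25.91%.

25.91%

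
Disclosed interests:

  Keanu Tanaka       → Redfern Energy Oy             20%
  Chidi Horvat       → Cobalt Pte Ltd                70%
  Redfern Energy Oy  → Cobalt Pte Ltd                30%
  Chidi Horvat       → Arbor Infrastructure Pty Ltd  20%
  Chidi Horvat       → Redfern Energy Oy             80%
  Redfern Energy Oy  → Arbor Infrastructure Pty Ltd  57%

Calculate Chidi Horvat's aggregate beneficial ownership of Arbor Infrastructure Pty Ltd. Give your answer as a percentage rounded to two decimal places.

65.60%

Chidi reaches Arbor along 2 paths.
Direct stake: 20% = 20%.
Via Redfern: 80% × 57% = 45.6%.
Total: 20% + 45.6% = 65.6%.
Rounded: 65.60%.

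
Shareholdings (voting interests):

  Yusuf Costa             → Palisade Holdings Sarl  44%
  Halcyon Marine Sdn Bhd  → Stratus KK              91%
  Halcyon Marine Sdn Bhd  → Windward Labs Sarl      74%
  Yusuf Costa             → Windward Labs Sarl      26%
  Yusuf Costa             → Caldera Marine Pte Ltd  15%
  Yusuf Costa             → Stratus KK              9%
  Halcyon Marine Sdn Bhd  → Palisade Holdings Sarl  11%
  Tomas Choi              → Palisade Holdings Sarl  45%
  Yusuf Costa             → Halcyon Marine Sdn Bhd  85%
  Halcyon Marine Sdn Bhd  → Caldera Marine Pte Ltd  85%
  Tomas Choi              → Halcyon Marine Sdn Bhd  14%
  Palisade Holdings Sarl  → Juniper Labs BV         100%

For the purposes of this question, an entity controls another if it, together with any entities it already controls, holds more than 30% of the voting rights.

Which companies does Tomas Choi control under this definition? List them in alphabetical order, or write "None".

Tomas holds 45% of Palisade, so Tomas controls Palisade.
Palisade holds 100% of Juniper, so Tomas controls Juniper.
No other company's threshold is met.

Juniper Labs BV, Palisade Holdings Sarl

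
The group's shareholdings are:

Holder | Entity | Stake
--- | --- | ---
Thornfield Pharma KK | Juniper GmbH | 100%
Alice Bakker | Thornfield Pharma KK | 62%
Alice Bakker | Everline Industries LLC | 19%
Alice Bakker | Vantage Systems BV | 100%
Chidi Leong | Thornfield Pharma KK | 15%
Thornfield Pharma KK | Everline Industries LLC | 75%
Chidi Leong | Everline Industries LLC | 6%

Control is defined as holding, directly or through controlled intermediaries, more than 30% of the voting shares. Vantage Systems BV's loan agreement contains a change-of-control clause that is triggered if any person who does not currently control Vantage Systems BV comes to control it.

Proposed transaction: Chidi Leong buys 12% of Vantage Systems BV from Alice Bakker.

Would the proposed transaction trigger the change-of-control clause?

No

The purchase adds only to Chidi's holdings (Alice's stake shrinks), so Chidi is the only person who could newly come to control Vantage.
Chidi's largest direct stake is 15% in Thornfield, which does not meet the threshold, so Chidi controls no company.
Neither Chidi nor any entity Chidi controls holds any voting interest in Vantage.
So before the transaction, Chidi does not control Vantage.
After the purchase, Chidi holds 12% of Vantage directly, and Alice's stake falls to 88%.
After the transaction, Chidi's side holds 12% of Vantage, not > 30%, so Chidi still does not control Vantage.
No new person acquires control, so the clause is not triggered.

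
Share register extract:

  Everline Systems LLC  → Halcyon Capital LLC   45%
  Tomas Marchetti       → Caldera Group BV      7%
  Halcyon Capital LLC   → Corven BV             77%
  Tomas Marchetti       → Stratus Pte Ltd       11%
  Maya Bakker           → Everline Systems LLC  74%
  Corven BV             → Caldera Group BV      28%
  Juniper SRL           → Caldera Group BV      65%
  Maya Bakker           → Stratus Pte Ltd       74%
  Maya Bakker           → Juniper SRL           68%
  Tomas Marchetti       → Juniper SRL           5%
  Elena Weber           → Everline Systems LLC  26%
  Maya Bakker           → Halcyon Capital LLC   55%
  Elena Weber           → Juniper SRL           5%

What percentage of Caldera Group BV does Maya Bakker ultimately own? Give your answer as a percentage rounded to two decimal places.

Maya reaches Caldera along 3 paths.
Via Juniper: 68% × 65% = 44.2%.
Via Everline → Halcyon → Corven: 74% × 45% × 77% × 28% = 7.17948%.
Via Halcyon → Corven: 55% × 77% × 28% = 11.858%.
Total: 44.2% + 7.17948% + 11.858% = 63.23748%.
Rounded: 63.24%.

63.24%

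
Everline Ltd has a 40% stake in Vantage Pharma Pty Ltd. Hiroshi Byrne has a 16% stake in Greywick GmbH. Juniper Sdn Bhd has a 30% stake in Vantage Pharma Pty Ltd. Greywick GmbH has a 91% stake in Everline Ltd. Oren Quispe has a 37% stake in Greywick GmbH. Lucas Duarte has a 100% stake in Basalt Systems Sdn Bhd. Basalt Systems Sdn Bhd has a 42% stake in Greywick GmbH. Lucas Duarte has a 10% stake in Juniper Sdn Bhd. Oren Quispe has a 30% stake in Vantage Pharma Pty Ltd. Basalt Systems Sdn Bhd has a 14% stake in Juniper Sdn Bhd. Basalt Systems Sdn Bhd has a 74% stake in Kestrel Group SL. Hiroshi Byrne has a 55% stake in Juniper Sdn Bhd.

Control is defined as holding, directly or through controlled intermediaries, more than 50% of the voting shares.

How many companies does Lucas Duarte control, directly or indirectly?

Lucas holds 100% of Basalt, so Lucas controls Basalt.
Basalt holds 74% of Kestrel, so Lucas controls Kestrel.
No other company's threshold is met.
Lucas controls 2 companies.

2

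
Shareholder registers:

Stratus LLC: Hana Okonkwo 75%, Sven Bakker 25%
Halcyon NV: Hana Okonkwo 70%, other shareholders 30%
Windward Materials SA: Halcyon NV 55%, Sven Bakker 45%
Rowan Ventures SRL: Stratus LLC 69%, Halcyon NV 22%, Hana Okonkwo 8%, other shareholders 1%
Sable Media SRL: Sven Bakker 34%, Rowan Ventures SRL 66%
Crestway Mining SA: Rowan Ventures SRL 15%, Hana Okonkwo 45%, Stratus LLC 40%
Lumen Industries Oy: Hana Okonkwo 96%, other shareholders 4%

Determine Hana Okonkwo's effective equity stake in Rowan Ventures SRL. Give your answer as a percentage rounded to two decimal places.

Hana reaches Rowan along 3 paths.
Via Stratus: 75% × 69% = 51.75%.
Via Halcyon: 70% × 22% = 15.4%.
Direct stake: 8% = 8%.
Total: 51.75% + 15.4% + 8% = 75.15%.

75.15%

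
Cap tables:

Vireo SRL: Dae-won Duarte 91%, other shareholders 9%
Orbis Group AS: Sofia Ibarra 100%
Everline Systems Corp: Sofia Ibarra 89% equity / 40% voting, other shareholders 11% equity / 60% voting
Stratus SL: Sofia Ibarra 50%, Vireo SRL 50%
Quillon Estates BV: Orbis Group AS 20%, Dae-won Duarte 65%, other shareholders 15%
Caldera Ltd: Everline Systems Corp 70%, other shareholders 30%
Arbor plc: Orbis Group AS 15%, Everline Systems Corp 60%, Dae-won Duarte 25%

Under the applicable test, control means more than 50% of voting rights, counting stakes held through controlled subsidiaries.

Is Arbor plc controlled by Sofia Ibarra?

Sofia holds 100% of Orbis, so Sofia controls Orbis.
In Arbor, Sofia's side holds only 15%, not > 50%.
So Sofia does not control Arbor.

No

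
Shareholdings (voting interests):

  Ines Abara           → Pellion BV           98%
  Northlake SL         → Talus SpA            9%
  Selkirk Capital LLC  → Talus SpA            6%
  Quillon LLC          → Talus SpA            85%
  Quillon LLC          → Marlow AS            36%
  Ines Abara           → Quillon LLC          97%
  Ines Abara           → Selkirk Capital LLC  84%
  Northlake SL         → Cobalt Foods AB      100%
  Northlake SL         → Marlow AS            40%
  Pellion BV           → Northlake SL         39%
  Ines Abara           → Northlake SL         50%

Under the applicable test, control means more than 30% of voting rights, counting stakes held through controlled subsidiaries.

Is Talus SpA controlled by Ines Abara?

Yes

Ines holds 98% of Pellion, so Ines controls Pellion.
Pellion and Ines together hold 39% + 50% = 89% of Northlake, so Ines controls Northlake.
Ines holds 97% of Quillon, so Ines controls Quillon.
Ines holds 84% of Selkirk, so Ines controls Selkirk.
Northlake and Selkirk and Quillon together hold 9% + 6% + 85% = 100% of Talus, so Ines controls Talus.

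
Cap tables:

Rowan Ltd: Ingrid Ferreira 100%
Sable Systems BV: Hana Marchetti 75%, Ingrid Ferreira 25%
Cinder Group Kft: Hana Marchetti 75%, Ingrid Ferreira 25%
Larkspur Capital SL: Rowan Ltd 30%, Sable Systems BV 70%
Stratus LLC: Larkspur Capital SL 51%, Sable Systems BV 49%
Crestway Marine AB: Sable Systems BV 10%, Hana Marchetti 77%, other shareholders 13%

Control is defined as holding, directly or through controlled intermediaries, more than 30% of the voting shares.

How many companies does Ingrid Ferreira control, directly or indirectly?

1

Ingrid holds 100% of Rowan, so Ingrid controls Rowan.
No other company's threshold is met.
Ingrid controls 1 company.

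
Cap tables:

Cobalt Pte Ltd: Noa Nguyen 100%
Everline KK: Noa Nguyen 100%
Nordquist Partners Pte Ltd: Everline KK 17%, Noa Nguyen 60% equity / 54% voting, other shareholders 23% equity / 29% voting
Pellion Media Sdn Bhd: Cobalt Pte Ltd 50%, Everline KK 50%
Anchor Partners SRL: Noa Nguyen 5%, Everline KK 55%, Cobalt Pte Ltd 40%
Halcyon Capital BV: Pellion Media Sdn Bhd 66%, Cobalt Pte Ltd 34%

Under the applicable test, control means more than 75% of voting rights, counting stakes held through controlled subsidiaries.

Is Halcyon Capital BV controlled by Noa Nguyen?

Noa holds 100% of Cobalt, so Noa controls Cobalt.
Noa holds 100% of Everline, so Noa controls Everline.
Cobalt and Everline together hold 50% + 50% = 100% of Pellion, so Noa controls Pellion.
Pellion and Cobalt together hold 66% + 34% = 100% of Halcyon, so Noa controls Halcyon.

Yes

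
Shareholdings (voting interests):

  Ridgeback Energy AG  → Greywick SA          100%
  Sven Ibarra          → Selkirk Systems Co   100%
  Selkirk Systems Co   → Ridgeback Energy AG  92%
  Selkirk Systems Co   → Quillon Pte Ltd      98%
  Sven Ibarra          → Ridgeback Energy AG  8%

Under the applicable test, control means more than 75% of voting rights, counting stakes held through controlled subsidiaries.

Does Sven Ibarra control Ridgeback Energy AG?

Yes

Sven holds 100% of Selkirk, so Sven controls Selkirk.
Selkirk and Sven together hold 92% + 8% = 100% of Ridgeback, so Sven controls Ridgeback.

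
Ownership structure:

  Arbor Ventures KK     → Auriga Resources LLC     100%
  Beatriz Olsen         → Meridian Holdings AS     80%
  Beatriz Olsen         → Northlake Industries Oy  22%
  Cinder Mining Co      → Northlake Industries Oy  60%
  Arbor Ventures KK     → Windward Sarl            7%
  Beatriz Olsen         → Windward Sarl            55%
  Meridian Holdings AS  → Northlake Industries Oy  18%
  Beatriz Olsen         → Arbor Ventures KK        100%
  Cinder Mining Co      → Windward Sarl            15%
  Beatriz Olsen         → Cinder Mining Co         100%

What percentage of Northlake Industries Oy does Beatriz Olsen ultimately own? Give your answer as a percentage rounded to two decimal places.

Beatriz reaches Northlake along 3 paths.
Direct stake: 22% = 22%.
Via Meridian: 80% × 18% = 14.4%.
Via Cinder: 100% × 60% = 60%.
Total: 22% + 14.4% + 60% = 96.4%.
Rounded: 96.40%.

96.40%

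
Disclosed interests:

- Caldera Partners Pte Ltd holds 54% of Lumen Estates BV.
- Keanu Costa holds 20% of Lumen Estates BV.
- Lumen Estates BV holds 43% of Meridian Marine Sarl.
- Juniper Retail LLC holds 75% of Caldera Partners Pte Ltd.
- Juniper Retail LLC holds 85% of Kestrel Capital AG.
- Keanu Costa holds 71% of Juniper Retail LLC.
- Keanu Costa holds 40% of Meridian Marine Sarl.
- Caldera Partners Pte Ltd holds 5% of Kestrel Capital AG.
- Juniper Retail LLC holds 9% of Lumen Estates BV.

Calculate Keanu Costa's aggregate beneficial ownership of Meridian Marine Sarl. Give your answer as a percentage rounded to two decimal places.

63.71%

Keanu reaches Meridian along 4 paths.
Via Juniper → Lumen: 71% × 9% × 43% = 2.7477%.
Via Lumen: 20% × 43% = 8.6%.
Via Juniper → Caldera → Lumen: 71% × 75% × 54% × 43% = 12.36465%.
Direct stake: 40% = 40%.
Total: 2.7477% + 8.6% + 12.36465% + 40% = 63.71235%.
Rounded: 63.71%.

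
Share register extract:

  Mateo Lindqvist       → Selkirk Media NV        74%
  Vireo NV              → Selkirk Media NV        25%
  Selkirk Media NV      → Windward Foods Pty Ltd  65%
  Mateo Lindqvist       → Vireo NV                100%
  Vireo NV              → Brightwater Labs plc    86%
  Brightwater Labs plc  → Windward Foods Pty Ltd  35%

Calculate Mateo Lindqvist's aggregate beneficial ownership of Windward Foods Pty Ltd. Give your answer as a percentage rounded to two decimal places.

Mateo reaches Windward along 3 paths.
Via Vireo → Brightwater: 100% × 86% × 35% = 30.1%.
Via Vireo → Selkirk: 100% × 25% × 65% = 16.25%.
Via Selkirk: 74% × 65% = 48.1%.
Total: 30.1% + 16.25% + 48.1% = 94.45%.

94.45%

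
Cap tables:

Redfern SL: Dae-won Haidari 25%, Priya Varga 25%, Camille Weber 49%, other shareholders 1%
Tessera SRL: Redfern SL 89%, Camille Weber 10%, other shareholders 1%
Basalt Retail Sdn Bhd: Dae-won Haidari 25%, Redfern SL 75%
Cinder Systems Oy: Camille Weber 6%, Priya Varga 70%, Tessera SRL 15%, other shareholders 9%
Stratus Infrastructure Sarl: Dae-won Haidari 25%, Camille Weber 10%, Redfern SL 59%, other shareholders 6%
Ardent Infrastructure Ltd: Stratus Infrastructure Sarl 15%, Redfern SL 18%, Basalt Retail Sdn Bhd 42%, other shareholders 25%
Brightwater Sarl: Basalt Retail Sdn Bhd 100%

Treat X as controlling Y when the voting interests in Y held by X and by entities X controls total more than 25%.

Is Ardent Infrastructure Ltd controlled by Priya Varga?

Priya holds 70% of Cinder, so Priya controls Cinder.
Neither Priya nor any entity Priya controls holds any voting interest in Ardent.
So Priya does not control Ardent.

No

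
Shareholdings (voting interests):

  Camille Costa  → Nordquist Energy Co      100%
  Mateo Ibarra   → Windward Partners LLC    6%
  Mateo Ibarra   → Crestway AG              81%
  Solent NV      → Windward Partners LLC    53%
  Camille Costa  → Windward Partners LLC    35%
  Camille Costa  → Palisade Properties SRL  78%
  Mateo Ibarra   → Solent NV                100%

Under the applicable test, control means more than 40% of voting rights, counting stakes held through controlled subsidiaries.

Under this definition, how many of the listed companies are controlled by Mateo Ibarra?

Mateo holds 100% of Solent, so Mateo controls Solent.
Mateo holds 81% of Crestway, so Mateo controls Crestway.
Mateo and Solent together hold 6% + 53% = 59% of Windward, so Mateo controls Windward.
No other company's threshold is met.
Mateo controls 3 companies.

3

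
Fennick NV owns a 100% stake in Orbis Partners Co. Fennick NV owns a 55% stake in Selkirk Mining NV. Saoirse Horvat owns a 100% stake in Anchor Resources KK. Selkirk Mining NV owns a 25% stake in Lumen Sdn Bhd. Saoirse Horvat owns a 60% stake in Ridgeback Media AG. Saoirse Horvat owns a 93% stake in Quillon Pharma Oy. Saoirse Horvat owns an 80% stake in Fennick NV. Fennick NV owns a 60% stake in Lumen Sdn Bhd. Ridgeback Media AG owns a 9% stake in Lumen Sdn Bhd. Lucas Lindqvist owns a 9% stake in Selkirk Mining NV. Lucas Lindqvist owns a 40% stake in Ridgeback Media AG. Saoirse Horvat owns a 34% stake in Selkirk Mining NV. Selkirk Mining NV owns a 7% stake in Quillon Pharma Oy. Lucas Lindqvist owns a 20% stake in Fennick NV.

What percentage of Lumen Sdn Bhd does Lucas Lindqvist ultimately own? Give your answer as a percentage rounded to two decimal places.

20.60%

Lucas reaches Lumen along 4 paths.
Via Fennick: 20% × 60% = 12%.
Via Selkirk: 9% × 25% = 2.25%.
Via Fennick → Selkirk: 20% × 55% × 25% = 2.75%.
Via Ridgeback: 40% × 9% = 3.6%.
Total: 12% + 2.25% + 2.75% + 3.6% = 20.6%.
Rounded: 20.60%.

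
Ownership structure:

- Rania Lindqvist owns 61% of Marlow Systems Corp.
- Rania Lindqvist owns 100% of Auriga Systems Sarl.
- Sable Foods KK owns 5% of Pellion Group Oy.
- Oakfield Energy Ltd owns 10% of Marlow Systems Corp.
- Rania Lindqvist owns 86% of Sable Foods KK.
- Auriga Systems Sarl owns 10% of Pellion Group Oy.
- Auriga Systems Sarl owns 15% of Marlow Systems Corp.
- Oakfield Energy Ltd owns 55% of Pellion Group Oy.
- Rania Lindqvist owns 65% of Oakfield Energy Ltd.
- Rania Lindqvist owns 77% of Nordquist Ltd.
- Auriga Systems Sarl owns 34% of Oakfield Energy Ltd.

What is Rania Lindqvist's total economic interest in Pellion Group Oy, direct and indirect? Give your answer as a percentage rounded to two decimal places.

Rania reaches Pellion along 4 paths.
Via Auriga → Oakfield: 100% × 34% × 55% = 18.7%.
Via Oakfield: 65% × 55% = 35.75%.
Via Auriga: 100% × 10% = 10%.
Via Sable: 86% × 5% = 4.3%.
Total: 18.7% + 35.75% + 10% + 4.3% = 68.75%.

68.75%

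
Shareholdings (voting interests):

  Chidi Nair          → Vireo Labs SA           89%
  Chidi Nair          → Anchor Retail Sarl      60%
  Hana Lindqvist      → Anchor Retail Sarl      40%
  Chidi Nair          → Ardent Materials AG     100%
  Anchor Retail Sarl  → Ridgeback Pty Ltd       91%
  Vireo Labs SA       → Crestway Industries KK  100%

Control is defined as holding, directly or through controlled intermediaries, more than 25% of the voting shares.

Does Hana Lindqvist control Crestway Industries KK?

Hana holds 40% of Anchor, so Hana controls Anchor.
Anchor holds 91% of Ridgeback, so Hana controls Ridgeback.
Neither Hana nor any entity Hana controls holds any voting interest in Crestway.
So Hana does not control Crestway.

No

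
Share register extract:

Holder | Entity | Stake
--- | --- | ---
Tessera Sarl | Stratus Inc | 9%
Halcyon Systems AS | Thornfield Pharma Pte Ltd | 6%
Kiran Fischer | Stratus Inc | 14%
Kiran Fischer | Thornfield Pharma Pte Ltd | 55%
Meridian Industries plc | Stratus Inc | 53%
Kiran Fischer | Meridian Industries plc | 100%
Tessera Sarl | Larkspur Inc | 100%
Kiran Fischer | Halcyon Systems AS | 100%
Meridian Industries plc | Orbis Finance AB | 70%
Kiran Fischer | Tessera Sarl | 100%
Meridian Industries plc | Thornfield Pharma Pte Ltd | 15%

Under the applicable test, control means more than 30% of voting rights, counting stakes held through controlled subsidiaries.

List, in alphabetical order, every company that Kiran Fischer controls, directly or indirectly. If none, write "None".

Kiran holds 100% of Meridian, so Kiran controls Meridian.
Kiran holds 100% of Halcyon, so Kiran controls Halcyon.
Kiran holds 100% of Tessera, so Kiran controls Tessera.
Meridian and Kiran and Halcyon together hold 15% + 55% + 6% = 76% of Thornfield, so Kiran controls Thornfield.
Meridian holds 70% of Orbis, so Kiran controls Orbis.
Meridian and Kiran and Tessera together hold 53% + 14% + 9% = 76% of Stratus, so Kiran controls Stratus.
Tessera holds 100% of Larkspur, so Kiran controls Larkspur.

Halcyon Systems AS, Larkspur Inc, Meridian Industries plc, Orbis Finance AB, Stratus Inc, Tessera Sarl, Thornfield Pharma Pte Ltd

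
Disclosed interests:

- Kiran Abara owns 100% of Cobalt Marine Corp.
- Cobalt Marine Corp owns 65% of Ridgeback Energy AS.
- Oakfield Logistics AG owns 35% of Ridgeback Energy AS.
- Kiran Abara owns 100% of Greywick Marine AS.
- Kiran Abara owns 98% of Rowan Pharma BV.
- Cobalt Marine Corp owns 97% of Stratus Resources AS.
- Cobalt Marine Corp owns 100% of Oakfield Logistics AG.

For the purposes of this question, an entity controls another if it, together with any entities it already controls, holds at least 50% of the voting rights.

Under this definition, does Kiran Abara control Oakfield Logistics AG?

Kiran holds 100% of Cobalt, so Kiran controls Cobalt.
Cobalt holds 100% of Oakfield, so Kiran controls Oakfield.

Yes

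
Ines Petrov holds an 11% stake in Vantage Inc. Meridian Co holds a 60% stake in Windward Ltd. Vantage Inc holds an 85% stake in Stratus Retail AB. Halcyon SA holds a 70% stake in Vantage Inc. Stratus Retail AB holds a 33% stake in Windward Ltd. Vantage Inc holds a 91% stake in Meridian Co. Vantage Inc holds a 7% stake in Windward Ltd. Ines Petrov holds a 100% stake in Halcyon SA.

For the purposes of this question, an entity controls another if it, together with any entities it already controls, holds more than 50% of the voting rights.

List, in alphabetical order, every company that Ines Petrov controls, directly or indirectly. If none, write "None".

Ines holds 100% of Halcyon, so Ines controls Halcyon.
Ines and Halcyon together hold 11% + 70% = 81% of Vantage, so Ines controls Vantage.
Vantage holds 85% of Stratus, so Ines controls Stratus.
Vantage holds 91% of Meridian, so Ines controls Meridian.
Vantage and Meridian and Stratus together hold 7% + 60% + 33% = 100% of Windward, so Ines controls Windward.

Halcyon SA, Meridian Co, Stratus Retail AB, Vantage Inc, Windward Ltd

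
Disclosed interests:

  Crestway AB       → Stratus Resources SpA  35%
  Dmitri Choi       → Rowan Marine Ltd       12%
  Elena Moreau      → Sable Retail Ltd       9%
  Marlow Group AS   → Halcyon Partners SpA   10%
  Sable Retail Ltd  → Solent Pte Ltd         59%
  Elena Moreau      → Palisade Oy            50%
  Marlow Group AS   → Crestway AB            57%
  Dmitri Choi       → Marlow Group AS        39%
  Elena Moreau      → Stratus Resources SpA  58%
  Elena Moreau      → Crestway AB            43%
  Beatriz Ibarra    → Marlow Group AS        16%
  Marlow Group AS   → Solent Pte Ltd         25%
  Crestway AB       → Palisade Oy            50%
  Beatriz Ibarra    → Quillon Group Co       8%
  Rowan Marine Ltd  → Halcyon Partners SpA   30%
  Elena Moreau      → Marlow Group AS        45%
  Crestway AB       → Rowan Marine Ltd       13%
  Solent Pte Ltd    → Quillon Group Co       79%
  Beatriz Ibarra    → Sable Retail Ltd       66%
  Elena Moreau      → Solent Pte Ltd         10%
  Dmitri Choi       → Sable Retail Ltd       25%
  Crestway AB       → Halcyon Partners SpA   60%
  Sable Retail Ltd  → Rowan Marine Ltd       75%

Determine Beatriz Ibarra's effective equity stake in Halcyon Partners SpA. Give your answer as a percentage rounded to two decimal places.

Beatriz reaches Halcyon along 4 paths.
Via Marlow → Crestway → Rowan: 16% × 57% × 13% × 30% = 0.35568%.
Via Sable → Rowan: 66% × 75% × 30% = 14.85%.
Via Marlow: 16% × 10% = 1.6%.
Via Marlow → Crestway: 16% × 57% × 60% = 5.472%.
Total: 0.35568% + 14.85% + 1.6% + 5.472% = 22.27768%.
Rounded: 22.28%.

22.28%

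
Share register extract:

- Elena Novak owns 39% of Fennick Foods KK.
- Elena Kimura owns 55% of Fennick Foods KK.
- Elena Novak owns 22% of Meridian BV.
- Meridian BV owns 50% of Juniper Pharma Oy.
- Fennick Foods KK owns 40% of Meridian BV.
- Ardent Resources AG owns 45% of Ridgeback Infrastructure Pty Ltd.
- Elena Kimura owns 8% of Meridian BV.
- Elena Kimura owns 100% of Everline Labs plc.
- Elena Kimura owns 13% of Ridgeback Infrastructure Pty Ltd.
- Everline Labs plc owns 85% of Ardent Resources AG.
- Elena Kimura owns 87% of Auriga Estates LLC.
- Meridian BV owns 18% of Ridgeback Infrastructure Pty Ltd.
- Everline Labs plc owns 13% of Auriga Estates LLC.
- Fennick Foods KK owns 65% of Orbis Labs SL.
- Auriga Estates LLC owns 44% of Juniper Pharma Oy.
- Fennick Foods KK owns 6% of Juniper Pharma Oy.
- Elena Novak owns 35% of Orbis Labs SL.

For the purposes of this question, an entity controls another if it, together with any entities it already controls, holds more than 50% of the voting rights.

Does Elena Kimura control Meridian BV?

No

Elena Kimura holds 55% of Fennick, so Elena Kimura controls Fennick.
Elena Kimura holds 100% of Everline, so Elena Kimura controls Everline.
Fennick holds 65% of Orbis, so Elena Kimura controls Orbis.
Everline and Elena Kimura together hold 13% + 87% = 100% of Auriga, so Elena Kimura controls Auriga.
Everline holds 85% of Ardent, so Elena Kimura controls Ardent.
Ardent and Elena Kimura together hold 45% + 13% = 58% of Ridgeback, so Elena Kimura controls Ridgeback.
In Meridian, Elena Kimura's side holds only 8% + 40% = 48%, not > 50%.
So Elena Kimura does not control Meridian.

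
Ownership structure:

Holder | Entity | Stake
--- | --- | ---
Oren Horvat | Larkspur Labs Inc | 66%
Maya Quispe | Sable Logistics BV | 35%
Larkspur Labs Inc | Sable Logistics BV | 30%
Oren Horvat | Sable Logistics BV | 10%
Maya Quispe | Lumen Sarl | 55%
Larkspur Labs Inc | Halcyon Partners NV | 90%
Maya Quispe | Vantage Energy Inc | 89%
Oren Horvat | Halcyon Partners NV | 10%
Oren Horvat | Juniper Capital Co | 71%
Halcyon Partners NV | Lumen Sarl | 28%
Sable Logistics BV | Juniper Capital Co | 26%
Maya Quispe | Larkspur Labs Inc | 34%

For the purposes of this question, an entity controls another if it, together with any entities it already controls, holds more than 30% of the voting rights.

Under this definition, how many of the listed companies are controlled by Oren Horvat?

Oren holds 66% of Larkspur, so Oren controls Larkspur.
Larkspur and Oren together hold 90% + 10% = 100% of Halcyon, so Oren controls Halcyon.
Oren and Larkspur together hold 10% + 30% = 40% of Sable, so Oren controls Sable.
Oren and Sable together hold 71% + 26% = 97% of Juniper, so Oren controls Juniper.
No other company's threshold is met.
Oren controls 4 companies.

4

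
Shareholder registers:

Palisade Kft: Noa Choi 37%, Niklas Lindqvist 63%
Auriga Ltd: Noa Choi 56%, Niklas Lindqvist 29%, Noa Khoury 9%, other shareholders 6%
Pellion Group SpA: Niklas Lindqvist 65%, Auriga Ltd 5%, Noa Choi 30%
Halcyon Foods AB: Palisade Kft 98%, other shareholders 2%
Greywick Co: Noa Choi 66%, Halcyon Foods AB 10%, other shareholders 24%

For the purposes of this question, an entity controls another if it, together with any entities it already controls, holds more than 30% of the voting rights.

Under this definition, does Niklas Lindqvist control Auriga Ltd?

Niklas holds 63% of Palisade, so Niklas controls Palisade.
Niklas holds 65% of Pellion, so Niklas controls Pellion.
Palisade holds 98% of Halcyon, so Niklas controls Halcyon.
In Auriga, Niklas's side holds only 29%, not > 30%.
So Niklas does not control Auriga.

No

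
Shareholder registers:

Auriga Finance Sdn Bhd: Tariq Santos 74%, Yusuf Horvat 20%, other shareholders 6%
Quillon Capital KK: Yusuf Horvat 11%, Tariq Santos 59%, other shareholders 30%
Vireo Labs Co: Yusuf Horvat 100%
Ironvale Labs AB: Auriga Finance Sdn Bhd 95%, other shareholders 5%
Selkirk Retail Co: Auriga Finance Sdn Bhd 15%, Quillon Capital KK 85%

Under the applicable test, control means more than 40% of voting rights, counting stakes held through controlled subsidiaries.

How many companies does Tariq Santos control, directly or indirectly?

Tariq holds 74% of Auriga, so Tariq controls Auriga.
Tariq holds 59% of Quillon, so Tariq controls Quillon.
Auriga holds 95% of Ironvale, so Tariq controls Ironvale.
Auriga and Quillon together hold 15% + 85% = 100% of Selkirk, so Tariq controls Selkirk.
No other company's threshold is met.
Tariq controls 4 companies.

4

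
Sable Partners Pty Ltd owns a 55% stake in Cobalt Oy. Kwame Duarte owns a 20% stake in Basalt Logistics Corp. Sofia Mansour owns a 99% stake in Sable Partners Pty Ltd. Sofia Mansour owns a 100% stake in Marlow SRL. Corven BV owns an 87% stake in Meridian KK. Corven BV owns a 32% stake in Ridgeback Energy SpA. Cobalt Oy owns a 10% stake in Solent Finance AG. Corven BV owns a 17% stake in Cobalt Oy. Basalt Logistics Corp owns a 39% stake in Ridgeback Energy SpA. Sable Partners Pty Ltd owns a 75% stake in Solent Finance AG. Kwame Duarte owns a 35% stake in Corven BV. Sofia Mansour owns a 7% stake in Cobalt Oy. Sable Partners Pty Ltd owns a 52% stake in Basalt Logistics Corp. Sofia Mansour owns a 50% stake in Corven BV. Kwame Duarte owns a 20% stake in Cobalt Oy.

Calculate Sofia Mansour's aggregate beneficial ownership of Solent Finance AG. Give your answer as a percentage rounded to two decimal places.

81.25%

Sofia reaches Solent along 4 paths.
Via Sable: 99% × 75% = 74.25%.
Via Sable → Cobalt: 99% × 55% × 10% = 5.445%.
Via Corven → Cobalt: 50% × 17% × 10% = 0.85%.
Via Cobalt: 7% × 10% = 0.7%.
Total: 74.25% + 5.445% + 0.85% + 0.7% = 81.245%.
Rounded: 81.25%.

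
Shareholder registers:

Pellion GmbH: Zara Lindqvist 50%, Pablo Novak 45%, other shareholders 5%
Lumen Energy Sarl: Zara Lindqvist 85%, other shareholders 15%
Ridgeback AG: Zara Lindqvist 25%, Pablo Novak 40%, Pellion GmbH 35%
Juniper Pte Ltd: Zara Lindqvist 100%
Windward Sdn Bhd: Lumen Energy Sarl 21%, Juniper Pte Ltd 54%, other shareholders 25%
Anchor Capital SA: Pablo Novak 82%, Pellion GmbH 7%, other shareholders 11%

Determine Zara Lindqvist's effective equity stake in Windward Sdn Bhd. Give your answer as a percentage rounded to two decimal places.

Zara reaches Windward along 2 paths.
Via Lumen: 85% × 21% = 17.85%.
Via Juniper: 100% × 54% = 54%.
Total: 17.85% + 54% = 71.85%.

71.85%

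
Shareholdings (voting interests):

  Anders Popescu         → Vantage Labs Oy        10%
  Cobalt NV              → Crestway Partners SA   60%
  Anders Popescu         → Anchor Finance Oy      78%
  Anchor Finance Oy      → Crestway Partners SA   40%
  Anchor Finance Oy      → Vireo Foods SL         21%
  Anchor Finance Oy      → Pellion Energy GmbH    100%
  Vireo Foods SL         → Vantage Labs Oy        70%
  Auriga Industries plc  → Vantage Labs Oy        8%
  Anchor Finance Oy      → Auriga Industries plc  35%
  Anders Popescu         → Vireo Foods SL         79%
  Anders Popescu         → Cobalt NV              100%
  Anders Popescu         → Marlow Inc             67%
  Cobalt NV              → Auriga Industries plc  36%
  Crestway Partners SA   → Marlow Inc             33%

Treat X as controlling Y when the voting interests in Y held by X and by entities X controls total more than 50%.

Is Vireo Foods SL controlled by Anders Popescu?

Yes

Anders holds 78% of Anchor, so Anders controls Anchor.
Anders and Anchor together hold 79% + 21% = 100% of Vireo, so Anders controls Vireo.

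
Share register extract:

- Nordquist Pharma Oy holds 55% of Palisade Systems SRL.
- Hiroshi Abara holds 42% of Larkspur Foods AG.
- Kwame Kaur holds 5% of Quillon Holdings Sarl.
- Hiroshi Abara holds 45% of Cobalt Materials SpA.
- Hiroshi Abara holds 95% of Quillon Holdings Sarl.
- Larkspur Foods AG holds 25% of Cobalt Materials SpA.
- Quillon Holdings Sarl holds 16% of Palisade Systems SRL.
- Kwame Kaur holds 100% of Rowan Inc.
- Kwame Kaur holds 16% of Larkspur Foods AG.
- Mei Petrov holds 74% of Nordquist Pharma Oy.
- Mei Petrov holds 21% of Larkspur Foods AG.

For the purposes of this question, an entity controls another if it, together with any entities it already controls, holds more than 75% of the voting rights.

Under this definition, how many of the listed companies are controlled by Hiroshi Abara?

Hiroshi holds 95% of Quillon, so Hiroshi controls Quillon.
No other company's threshold is met.
Hiroshi controls 1 company.

1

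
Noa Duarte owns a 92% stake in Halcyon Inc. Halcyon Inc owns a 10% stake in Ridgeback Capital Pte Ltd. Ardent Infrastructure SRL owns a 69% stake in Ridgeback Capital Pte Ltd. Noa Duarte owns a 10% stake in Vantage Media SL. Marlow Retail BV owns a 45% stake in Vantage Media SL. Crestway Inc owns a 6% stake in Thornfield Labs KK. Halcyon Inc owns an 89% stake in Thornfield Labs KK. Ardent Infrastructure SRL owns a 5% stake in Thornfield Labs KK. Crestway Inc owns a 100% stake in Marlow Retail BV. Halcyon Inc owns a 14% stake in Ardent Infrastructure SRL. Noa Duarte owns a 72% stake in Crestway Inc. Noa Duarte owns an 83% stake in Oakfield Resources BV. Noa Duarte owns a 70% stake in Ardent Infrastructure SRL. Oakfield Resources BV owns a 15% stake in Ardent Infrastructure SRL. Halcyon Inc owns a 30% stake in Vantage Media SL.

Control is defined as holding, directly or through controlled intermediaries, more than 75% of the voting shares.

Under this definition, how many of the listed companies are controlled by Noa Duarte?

5

Noa holds 92% of Halcyon, so Noa controls Halcyon.
Noa holds 83% of Oakfield, so Noa controls Oakfield.
Noa and Oakfield and Halcyon together hold 70% + 15% + 14% = 99% of Ardent, so Noa controls Ardent.
Ardent and Halcyon together hold 69% + 10% = 79% of Ridgeback, so Noa controls Ridgeback.
Ardent and Halcyon together hold 5% + 89% = 94% of Thornfield, so Noa controls Thornfield.
No other company's threshold is met.
Noa controls 5 companies.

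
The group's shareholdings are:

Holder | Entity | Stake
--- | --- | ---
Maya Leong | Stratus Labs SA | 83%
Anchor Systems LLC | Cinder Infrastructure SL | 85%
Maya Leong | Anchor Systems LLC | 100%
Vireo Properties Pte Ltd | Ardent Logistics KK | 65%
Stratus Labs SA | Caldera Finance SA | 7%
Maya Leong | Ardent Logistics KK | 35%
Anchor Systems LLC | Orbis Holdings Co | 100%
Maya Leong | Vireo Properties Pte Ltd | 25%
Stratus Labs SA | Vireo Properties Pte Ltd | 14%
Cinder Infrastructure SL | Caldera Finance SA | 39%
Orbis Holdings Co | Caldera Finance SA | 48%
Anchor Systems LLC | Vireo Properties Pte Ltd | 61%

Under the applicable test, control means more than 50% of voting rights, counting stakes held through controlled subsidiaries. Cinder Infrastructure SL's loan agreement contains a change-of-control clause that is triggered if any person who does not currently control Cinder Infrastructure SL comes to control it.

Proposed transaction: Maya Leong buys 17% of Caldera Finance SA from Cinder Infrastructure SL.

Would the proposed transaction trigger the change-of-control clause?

The purchase adds only to Maya's holdings (Cinder's stake shrinks), so Maya is the only person who could newly come to control Cinder.
Maya holds 100% of Anchor, so Maya controls Anchor.
Anchor holds 85% of Cinder, so Maya controls Cinder.
So Maya already controls Cinder before the transaction.
After the purchase, Maya holds 17% of Caldera directly, and Cinder's stake falls to 22%.
Maya controlled Cinder already, so this is not a new person acquiring control; every other person's position is unchanged or reduced.
No new person acquires control, so the clause is not triggered.

No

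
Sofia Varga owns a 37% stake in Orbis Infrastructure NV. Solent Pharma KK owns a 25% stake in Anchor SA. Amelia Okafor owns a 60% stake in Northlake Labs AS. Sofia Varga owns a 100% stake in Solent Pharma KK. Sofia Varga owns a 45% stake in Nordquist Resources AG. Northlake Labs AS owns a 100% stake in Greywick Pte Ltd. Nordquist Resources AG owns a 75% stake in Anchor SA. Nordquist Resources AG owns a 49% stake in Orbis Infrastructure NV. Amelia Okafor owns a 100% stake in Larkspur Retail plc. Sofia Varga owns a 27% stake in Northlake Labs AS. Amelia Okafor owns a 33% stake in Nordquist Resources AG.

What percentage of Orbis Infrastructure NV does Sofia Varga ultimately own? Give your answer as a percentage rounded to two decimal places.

Sofia reaches Orbis along 2 paths.
Direct stake: 37% = 37%.
Via Nordquist: 45% × 49% = 22.05%.
Total: 37% + 22.05% = 59.05%.

59.05%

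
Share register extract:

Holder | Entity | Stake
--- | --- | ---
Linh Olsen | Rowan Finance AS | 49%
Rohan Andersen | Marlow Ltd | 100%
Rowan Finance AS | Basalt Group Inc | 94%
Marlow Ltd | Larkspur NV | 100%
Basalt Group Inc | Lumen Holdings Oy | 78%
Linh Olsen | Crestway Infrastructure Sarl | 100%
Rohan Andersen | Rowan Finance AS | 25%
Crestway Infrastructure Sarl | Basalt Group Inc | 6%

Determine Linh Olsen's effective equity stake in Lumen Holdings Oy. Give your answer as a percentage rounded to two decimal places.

40.61%

Linh reaches Lumen along 2 paths.
Via Rowan → Basalt: 49% × 94% × 78% = 35.9268%.
Via Crestway → Basalt: 100% × 6% × 78% = 4.68%.
Total: 35.9268% + 4.68% = 40.6068%.
Rounded: 40.61%.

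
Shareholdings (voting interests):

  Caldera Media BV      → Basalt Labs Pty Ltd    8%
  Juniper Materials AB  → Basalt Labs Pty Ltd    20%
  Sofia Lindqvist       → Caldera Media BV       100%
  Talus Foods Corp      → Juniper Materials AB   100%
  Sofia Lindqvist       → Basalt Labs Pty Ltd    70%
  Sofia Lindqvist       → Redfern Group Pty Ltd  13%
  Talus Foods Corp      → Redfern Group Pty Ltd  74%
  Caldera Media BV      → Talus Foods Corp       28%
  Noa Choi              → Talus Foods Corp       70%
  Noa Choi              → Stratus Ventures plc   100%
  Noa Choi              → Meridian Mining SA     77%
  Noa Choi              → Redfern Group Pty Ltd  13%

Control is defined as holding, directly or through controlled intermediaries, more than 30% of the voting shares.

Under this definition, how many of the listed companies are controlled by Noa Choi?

Noa holds 70% of Talus, so Noa controls Talus.
Talus holds 100% of Juniper, so Noa controls Juniper.
Noa and Talus together hold 13% + 74% = 87% of Redfern, so Noa controls Redfern.
Noa holds 100% of Stratus, so Noa controls Stratus.
Noa holds 77% of Meridian, so Noa controls Meridian.
No other company's threshold is met.
Noa controls 5 companies.

5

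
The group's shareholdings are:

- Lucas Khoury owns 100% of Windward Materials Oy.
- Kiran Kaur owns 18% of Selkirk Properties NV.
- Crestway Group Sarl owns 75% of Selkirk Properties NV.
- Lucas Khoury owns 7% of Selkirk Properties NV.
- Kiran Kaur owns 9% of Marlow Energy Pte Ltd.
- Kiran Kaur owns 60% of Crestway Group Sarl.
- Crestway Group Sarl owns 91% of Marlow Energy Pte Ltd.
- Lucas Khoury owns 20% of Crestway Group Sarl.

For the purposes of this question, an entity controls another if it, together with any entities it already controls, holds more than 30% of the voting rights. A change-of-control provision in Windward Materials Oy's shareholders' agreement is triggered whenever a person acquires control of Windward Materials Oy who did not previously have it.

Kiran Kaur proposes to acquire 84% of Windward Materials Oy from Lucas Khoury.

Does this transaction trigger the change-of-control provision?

The purchase adds only to Kiran's holdings (Lucas's stake shrinks), so Kiran is the only person who could newly come to control Windward.
Kiran holds 60% of Crestway, so Kiran controls Crestway.
Kiran and Crestway together hold 18% + 75% = 93% of Selkirk, so Kiran controls Selkirk.
Crestway and Kiran together hold 91% + 9% = 100% of Marlow, so Kiran controls Marlow.
Neither Kiran nor any entity Kiran controls holds any voting interest in Windward.
So before the transaction, Kiran does not control Windward.
After the purchase, Kiran holds 84% of Windward directly, and Lucas's stake falls to 16%.
Kiran holds 84% of Windward, so Kiran controls Windward.
Kiran did not control Windward before and does after, so the clause is triggered.

Yes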